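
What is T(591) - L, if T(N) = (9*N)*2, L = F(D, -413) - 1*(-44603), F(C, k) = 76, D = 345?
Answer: -34041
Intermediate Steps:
L = 44679 (L = 76 - 1*(-44603) = 76 + 44603 = 44679)
T(N) = 18*N
T(591) - L = 18*591 - 1*44679 = 10638 - 44679 = -34041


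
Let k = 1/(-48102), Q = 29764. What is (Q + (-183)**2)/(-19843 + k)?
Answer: -3042595806/954487987 ≈ -3.1877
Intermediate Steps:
k = -1/48102 ≈ -2.0789e-5
(Q + (-183)**2)/(-19843 + k) = (29764 + (-183)**2)/(-19843 - 1/48102) = (29764 + 33489)/(-954487987/48102) = 63253*(-48102/954487987) = -3042595806/954487987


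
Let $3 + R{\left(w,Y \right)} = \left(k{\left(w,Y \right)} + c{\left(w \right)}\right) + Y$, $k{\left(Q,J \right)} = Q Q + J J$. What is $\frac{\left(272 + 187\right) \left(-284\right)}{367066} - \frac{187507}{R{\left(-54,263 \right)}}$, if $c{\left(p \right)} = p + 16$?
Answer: $- \frac{39126547877}{13270720631} \approx -2.9483$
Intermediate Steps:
$c{\left(p \right)} = 16 + p$
$k{\left(Q,J \right)} = J^{2} + Q^{2}$ ($k{\left(Q,J \right)} = Q^{2} + J^{2} = J^{2} + Q^{2}$)
$R{\left(w,Y \right)} = 13 + Y + w + Y^{2} + w^{2}$ ($R{\left(w,Y \right)} = -3 + \left(\left(\left(Y^{2} + w^{2}\right) + \left(16 + w\right)\right) + Y\right) = -3 + \left(\left(16 + w + Y^{2} + w^{2}\right) + Y\right) = -3 + \left(16 + Y + w + Y^{2} + w^{2}\right) = 13 + Y + w + Y^{2} + w^{2}$)
$\frac{\left(272 + 187\right) \left(-284\right)}{367066} - \frac{187507}{R{\left(-54,263 \right)}} = \frac{\left(272 + 187\right) \left(-284\right)}{367066} - \frac{187507}{13 + 263 - 54 + 263^{2} + \left(-54\right)^{2}} = 459 \left(-284\right) \frac{1}{367066} - \frac{187507}{13 + 263 - 54 + 69169 + 2916} = \left(-130356\right) \frac{1}{367066} - \frac{187507}{72307} = - \frac{65178}{183533} - \frac{187507}{72307} = - \frac{39126547877}{13270720631}$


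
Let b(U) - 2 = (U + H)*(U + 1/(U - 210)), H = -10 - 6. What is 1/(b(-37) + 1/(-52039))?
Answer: 988741/1941110723 ≈ 0.00050937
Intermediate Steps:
H = -16
b(U) = 2 + (-16 + U)*(U + 1/(-210 + U)) (b(U) = 2 + (U - 16)*(U + 1/(U - 210)) = 2 + (-16 + U)*(U + 1/(-210 + U)))
1/(b(-37) + 1/(-52039)) = 1/((-436 + (-37)³ - 226*(-37)² + 3363*(-37))/(-210 - 37) + 1/(-52039)) = 1/((-436 - 50653 - 226*1369 - 124431)/(-247) - 1/52039) = 1/(-(-436 - 50653 - 309394 - 124431)/247 - 1/52039) = 1/(-1/247*(-484914) - 1/52039) = 1/(484914/247 - 1/52039) = 1/(1941110723/988741) = 988741/1941110723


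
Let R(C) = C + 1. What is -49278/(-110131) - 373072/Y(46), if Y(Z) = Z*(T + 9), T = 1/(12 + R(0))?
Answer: -133465205158/149447767 ≈ -893.06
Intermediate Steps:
R(C) = 1 + C
T = 1/13 (T = 1/(12 + (1 + 0)) = 1/(12 + 1) = 1/13 ≈ 0.076923)
Y(Z) = 118*Z/13 (Y(Z) = Z*(1/13 + 9) = Z*(118/13) = 118*Z/13)
-49278/(-110131) - 373072/Y(46) = -49278/(-110131) - 373072/((118/13)*46) = -49278*(-1/110131) - 373072/5428/13 = 49278/110131 - 373072*13/5428 = 49278/110131 - 1212484/1357 = -133465205158/149447767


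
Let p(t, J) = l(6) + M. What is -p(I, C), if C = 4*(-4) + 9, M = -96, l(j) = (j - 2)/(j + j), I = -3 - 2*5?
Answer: 287/3 ≈ 95.667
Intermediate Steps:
I = -13 (I = -3 - 10 = -13)
l(j) = (-2 + j)/(2*j) (l(j) = (-2 + j)/((2*j)) = (-2 + j)*(1/(2*j)) = (-2 + j)/(2*j))
C = -7 (C = -16 + 9 = -7)
p(t, J) = -287/3 (p(t, J) = (1/2)*(-2 + 6)/6 - 96 = (1/2)*(1/6)*4 - 96 = 1/3 - 96 = -287/3)
-p(I, C) = -1*(-287/3) = 287/3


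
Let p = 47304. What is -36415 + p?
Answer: 10889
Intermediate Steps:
-36415 + p = -36415 + 47304 = 10889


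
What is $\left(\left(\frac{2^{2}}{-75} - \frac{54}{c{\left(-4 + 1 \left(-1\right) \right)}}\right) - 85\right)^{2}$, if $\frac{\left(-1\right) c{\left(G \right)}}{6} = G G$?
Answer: $\frac{40347904}{5625} \approx 7173.0$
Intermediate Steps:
$c{\left(G \right)} = - 6 G^{2}$ ($c{\left(G \right)} = - 6 G G = - 6 G^{2}$)
$\left(\left(\frac{2^{2}}{-75} - \frac{54}{c{\left(-4 + 1 \left(-1\right) \right)}}\right) - 85\right)^{2} = \left(\left(\frac{2^{2}}{-75} - \frac{54}{\left(-6\right) \left(-4 + 1 \left(-1\right)\right)^{2}}\right) - 85\right)^{2} = \left(\left(4 \left(- \frac{1}{75}\right) - \frac{54}{\left(-6\right) \left(-4 - 1\right)^{2}}\right) - 85\right)^{2} = \left(\left(- \frac{4}{75} - \frac{54}{\left(-6\right) \left(-5\right)^{2}}\right) - 85\right)^{2} = \left(\left(- \frac{4}{75} - \frac{54}{\left(-6\right) 25}\right) - 85\right)^{2} = \left(\left(- \frac{4}{75} - \frac{54}{-150}\right) - 85\right)^{2} = \left(\left(- \frac{4}{75} - - \frac{9}{25}\right) - 85\right)^{2} = \left(\left(- \frac{4}{75} + \frac{9}{25}\right) - 85\right)^{2} = \left(\frac{23}{75} - 85\right)^{2} = \left(- \frac{6352}{75}\right)^{2} = \frac{40347904}{5625}$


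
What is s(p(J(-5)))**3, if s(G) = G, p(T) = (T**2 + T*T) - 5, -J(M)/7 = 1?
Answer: 804357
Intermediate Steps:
J(M) = -7 (J(M) = -7*1 = -7)
p(T) = -5 + 2*T**2 (p(T) = (T**2 + T**2) - 5 = 2*T**2 - 5 = -5 + 2*T**2)
s(p(J(-5)))**3 = (-5 + 2*(-7)**2)**3 = (-5 + 2*49)**3 = (-5 + 98)**3 = 93**3 = 804357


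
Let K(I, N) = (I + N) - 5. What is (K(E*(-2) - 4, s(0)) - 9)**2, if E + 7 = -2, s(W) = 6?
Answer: 36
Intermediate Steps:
E = -9 (E = -7 - 2 = -9)
K(I, N) = -5 + I + N
(K(E*(-2) - 4, s(0)) - 9)**2 = ((-5 + (-9*(-2) - 4) + 6) - 9)**2 = ((-5 + (18 - 4) + 6) - 9)**2 = ((-5 + 14 + 6) - 9)**2 = (15 - 9)**2 = 6**2 = 36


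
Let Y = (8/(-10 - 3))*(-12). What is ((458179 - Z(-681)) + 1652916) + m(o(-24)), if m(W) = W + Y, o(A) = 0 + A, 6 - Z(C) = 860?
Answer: 27455121/13 ≈ 2.1119e+6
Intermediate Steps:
Z(C) = -854 (Z(C) = 6 - 1*860 = 6 - 860 = -854)
o(A) = A
Y = 96/13 (Y = (8/(-13))*(-12) = (8*(-1/13))*(-12) = -8/13*(-12) = 96/13 ≈ 7.3846)
m(W) = 96/13 + W (m(W) = W + 96/13 = 96/13 + W)
((458179 - Z(-681)) + 1652916) + m(o(-24)) = ((458179 - 1*(-854)) + 1652916) + (96/13 - 24) = ((458179 + 854) + 1652916) - 216/13 = (459033 + 1652916) - 216/13 = 2111949 - 216/13 = 27455121/13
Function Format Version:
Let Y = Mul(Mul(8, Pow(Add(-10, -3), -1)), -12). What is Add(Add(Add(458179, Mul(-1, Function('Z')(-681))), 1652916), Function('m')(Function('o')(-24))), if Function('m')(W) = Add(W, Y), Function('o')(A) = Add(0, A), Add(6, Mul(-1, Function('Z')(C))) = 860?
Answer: Rational(27455121, 13) ≈ 2.1119e+6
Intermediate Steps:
Function('Z')(C) = -854 (Function('Z')(C) = Add(6, Mul(-1, 860)) = Add(6, -860) = -854)
Function('o')(A) = A
Y = Rational(96, 13) (Y = Mul(Mul(8, Pow(-13, -1)), -12) = Mul(Mul(8, Rational(-1, 13)), -12) = Mul(Rational(-8, 13), -12) = Rational(96, 13) ≈ 7.3846)
Function('m')(W) = Add(Rational(96, 13), W) (Function('m')(W) = Add(W, Rational(96, 13)) = Add(Rational(96, 13), W))
Add(Add(Add(458179, Mul(-1, Function('Z')(-681))), 1652916), Function('m')(Function('o')(-24))) = Add(Add(Add(458179, Mul(-1, -854)), 1652916), Add(Rational(96, 13), -24)) = Add(Add(Add(458179, 854), 1652916), Rational(-216, 13)) = Add(Add(459033, 1652916), Rational(-216, 13)) = Add(2111949, Rational(-216, 13)) = Rational(27455121, 13)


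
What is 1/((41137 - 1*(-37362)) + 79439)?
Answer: 1/157938 ≈ 6.3316e-6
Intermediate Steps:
1/((41137 - 1*(-37362)) + 79439) = 1/((41137 + 37362) + 79439) = 1/(78499 + 79439) = 1/157938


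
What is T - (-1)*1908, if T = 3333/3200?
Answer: 6108933/3200 ≈ 1909.0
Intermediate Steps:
T = 3333/3200 (T = 3333*(1/3200) = 3333/3200 ≈ 1.0416)
T - (-1)*1908 = 3333/3200 - (-1)*1908 = 3333/3200 - 1*(-1908) = 3333/3200 + 1908 = 6108933/3200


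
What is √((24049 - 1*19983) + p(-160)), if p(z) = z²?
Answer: √29666 ≈ 172.24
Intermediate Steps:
√((24049 - 1*19983) + p(-160)) = √((24049 - 1*19983) + (-160)²) = √((24049 - 19983) + 25600) = √(4066 + 25600) = √29666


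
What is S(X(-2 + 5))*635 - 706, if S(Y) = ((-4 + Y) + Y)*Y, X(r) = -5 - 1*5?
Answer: 151694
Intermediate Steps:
X(r) = -10 (X(r) = -5 - 5 = -10)
S(Y) = Y*(-4 + 2*Y) (S(Y) = (-4 + 2*Y)*Y = Y*(-4 + 2*Y))
S(X(-2 + 5))*635 - 706 = (2*(-10)*(-2 - 10))*635 - 706 = (2*(-10)*(-12))*635 - 706 = 240*635 - 706 = 152400 - 706 = 151694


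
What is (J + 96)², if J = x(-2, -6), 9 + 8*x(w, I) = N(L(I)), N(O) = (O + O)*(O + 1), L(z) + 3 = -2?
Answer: 638401/64 ≈ 9975.0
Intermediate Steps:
L(z) = -5 (L(z) = -3 - 2 = -5)
N(O) = 2*O*(1 + O) (N(O) = (2*O)*(1 + O) = 2*O*(1 + O))
x(w, I) = 31/8 (x(w, I) = -9/8 + (2*(-5)*(1 - 5))/8 = -9/8 + (2*(-5)*(-4))/8 = -9/8 + (⅛)*40 = -9/8 + 5 = 31/8)
J = 31/8 ≈ 3.8750
(J + 96)² = (31/8 + 96)² = (799/8)² = 638401/64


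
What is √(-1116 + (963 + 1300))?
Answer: √1147 ≈ 33.867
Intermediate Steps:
√(-1116 + (963 + 1300)) = √(-1116 + 2263) = √1147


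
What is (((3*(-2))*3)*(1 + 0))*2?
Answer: -36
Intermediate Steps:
(((3*(-2))*3)*(1 + 0))*2 = (-6*3*1)*2 = -18*1*2 = -18*2 = -36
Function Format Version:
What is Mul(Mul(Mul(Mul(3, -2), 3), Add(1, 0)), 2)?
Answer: -36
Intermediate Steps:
Mul(Mul(Mul(Mul(3, -2), 3), Add(1, 0)), 2) = Mul(Mul(Mul(-6, 3), 1), 2) = Mul(Mul(-18, 1), 2) = Mul(-18, 2) = -36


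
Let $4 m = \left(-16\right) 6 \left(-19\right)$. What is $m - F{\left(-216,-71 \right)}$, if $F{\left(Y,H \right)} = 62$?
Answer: $394$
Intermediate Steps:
$m = 456$ ($m = \frac{\left(-16\right) 6 \left(-19\right)}{4} = \frac{\left(-96\right) \left(-19\right)}{4} = \frac{1}{4} \cdot 1824 = 456$)
$m - F{\left(-216,-71 \right)} = 456 - 62 = 394$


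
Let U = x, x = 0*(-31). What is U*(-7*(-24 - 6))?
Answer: 0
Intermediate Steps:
x = 0
U = 0
U*(-7*(-24 - 6)) = 0*(-7*(-24 - 6)) = 0*(-7*(-30)) = 0*210 = 0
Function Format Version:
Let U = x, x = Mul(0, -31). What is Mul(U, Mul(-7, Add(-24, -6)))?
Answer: 0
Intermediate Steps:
x = 0
U = 0
Mul(U, Mul(-7, Add(-24, -6))) = Mul(0, Mul(-7, Add(-24, -6))) = Mul(0, Mul(-7, -30)) = Mul(0, 210) = 0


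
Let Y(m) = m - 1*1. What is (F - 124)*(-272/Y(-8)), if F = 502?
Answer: 11424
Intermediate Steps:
Y(m) = -1 + m (Y(m) = m - 1 = -1 + m)
(F - 124)*(-272/Y(-8)) = (502 - 124)*(-272/(-1 - 8)) = 378*(-272/(-9)) = 378*(-272*(-⅑)) = 378*(272/9) = 11424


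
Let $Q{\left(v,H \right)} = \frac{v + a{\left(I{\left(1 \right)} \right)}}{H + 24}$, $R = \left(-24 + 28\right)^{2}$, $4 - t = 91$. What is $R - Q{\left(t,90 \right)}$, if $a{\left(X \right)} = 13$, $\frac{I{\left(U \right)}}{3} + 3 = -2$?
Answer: $\frac{949}{57} \approx 16.649$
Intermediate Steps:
$t = -87$ ($t = 4 - 91 = -87$)
$I{\left(U \right)} = -15$ ($I{\left(U \right)} = -9 + 3 \left(-2\right) = -9 - 6 = -15$)
$R = 16$ ($R = 4^{2} = 16$)
$Q{\left(v,H \right)} = \frac{13 + v}{24 + H}$ ($Q{\left(v,H \right)} = \frac{v + 13}{H + 24} = \frac{13 + v}{24 + H}$)
$R - Q{\left(t,90 \right)} = 16 - \frac{13 - 87}{24 + 90} = 16 - \frac{1}{114} \left(-74\right) = 16 - - \frac{37}{57} = 16 + \frac{37}{57} = \frac{949}{57}$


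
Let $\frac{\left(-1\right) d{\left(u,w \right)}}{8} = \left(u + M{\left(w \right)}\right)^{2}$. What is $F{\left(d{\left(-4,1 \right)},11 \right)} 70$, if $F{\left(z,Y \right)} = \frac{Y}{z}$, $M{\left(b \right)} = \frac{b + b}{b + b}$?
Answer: $- \frac{385}{36} \approx -10.694$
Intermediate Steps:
$M{\left(b \right)} = 1$ ($M{\left(b \right)} = \frac{2 b}{2 b} = 2 b \frac{1}{2 b} = 1$)
$d{\left(u,w \right)} = - 8 \left(1 + u\right)^{2}$ ($d{\left(u,w \right)} = - 8 \left(u + 1\right)^{2} = - 8 \left(1 + u\right)^{2}$)
$F{\left(d{\left(-4,1 \right)},11 \right)} 70 = \frac{11}{\left(-8\right) \left(1 - 4\right)^{2}} \cdot 70 = \frac{11}{\left(-8\right) \left(-3\right)^{2}} \cdot 70 = \frac{11}{\left(-8\right) 9} \cdot 70 = \frac{11}{-72} \cdot 70 = 11 \left(- \frac{1}{72}\right) 70 = \left(- \frac{11}{72}\right) 70 = - \frac{385}{36}$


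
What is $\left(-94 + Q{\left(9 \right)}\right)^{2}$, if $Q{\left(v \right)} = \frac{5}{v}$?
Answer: $\frac{707281}{81} \approx 8731.9$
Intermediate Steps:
$\left(-94 + Q{\left(9 \right)}\right)^{2} = \left(-94 + \frac{5}{9}\right)^{2} = \left(- \frac{841}{9}\right)^{2} = \frac{707281}{81}$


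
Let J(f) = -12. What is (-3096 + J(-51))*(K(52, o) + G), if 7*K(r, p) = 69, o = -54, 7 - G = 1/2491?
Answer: -130505364/2491 ≈ -52391.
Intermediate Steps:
G = 17436/2491 (G = 7 - 1/2491 = 17436/2491 ≈ 6.9996)
K(r, p) = 69/7 (K(r, p) = (⅐)*69 = 69/7)
(-3096 + J(-51))*(K(52, o) + G) = (-3096 - 12)*(69/7 + 17436/2491) = -3108*293931/17437 = -130505364/2491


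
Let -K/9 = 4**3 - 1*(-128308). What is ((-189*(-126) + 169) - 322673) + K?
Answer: -1454038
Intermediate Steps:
K = -1155348 (K = -9*(4**3 - 1*(-128308)) = -9*(64 + 128308) = -9*128372 = -1155348)
((-189*(-126) + 169) - 322673) + K = ((-189*(-126) + 169) - 322673) - 1155348 = ((23814 + 169) - 322673) - 1155348 = (23983 - 322673) - 1155348 = -298690 - 1155348 = -1454038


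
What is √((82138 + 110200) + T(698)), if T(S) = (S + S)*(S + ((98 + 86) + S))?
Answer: √2398018 ≈ 1548.6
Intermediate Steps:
T(S) = 2*S*(184 + 2*S) (T(S) = (2*S)*(S + (184 + S)) = (2*S)*(184 + 2*S) = 2*S*(184 + 2*S))
√((82138 + 110200) + T(698)) = √((82138 + 110200) + 4*698*(92 + 698)) = √(192338 + 4*698*790) = √(192338 + 2205680) = √2398018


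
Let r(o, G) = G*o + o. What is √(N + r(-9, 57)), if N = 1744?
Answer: √1222 ≈ 34.957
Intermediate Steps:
r(o, G) = o + G*o
√(N + r(-9, 57)) = √(1744 - 9*(1 + 57)) = √(1744 - 9*58) = √(1744 - 522) = √1222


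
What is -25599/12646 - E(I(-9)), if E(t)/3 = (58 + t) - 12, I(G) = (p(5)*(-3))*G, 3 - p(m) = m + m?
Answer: 5399535/12646 ≈ 426.98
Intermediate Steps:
p(m) = 3 - 2*m (p(m) = 3 - (m + m) = 3 - 2*m)
I(G) = 21*G (I(G) = ((3 - 2*5)*(-3))*G = ((3 - 10)*(-3))*G = (-7*(-3))*G = 21*G)
E(t) = 138 + 3*t (E(t) = 3*((58 + t) - 12) = 3*(46 + t) = 138 + 3*t)
-25599/12646 - E(I(-9)) = -25599/12646 - (138 + 3*(21*(-9))) = -25599*1/12646 - (138 + 3*(-189)) = -25599/12646 - (138 - 567) = -25599/12646 - 1*(-429) = -25599/12646 + 429 = 5399535/12646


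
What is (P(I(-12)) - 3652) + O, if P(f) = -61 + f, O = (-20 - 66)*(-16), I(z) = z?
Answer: -2349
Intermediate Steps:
O = 1376 (O = -86*(-16) = 1376)
(P(I(-12)) - 3652) + O = ((-61 - 12) - 3652) + 1376 = (-73 - 3652) + 1376 = -3725 + 1376 = -2349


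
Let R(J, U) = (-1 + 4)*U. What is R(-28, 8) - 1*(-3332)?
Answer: 3356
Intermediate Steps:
R(J, U) = 3*U
R(-28, 8) - 1*(-3332) = 3*8 - 1*(-3332) = 24 + 3332 = 3356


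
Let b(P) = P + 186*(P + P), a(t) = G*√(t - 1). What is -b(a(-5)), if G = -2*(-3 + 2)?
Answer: -746*I*√6 ≈ -1827.3*I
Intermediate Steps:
G = 2 (G = -2*(-1) = 2)
a(t) = 2*√(-1 + t) (a(t) = 2*√(t - 1) = 2*√(-1 + t))
b(P) = 373*P (b(P) = P + 186*(2*P) = P + 372*P = 373*P)
-b(a(-5)) = -373*2*√(-1 - 5) = -373*2*√(-6) = -373*2*(I*√6) = -373*2*I*√6 = -746*I*√6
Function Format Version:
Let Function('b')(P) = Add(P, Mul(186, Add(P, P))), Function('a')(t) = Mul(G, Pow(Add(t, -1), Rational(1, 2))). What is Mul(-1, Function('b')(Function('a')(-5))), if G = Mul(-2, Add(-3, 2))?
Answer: Mul(-746, I, Pow(6, Rational(1, 2))) ≈ Mul(-1827.3, I)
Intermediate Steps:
G = 2 (G = Mul(-2, -1) = 2)
Function('a')(t) = Mul(2, Pow(Add(-1, t), Rational(1, 2))) (Function('a')(t) = Mul(2, Pow(Add(t, -1), Rational(1, 2))) = Mul(2, Pow(Add(-1, t), Rational(1, 2))))
Function('b')(P) = Mul(373, P) (Function('b')(P) = Add(P, Mul(186, Mul(2, P))) = Add(P, Mul(372, P)) = Mul(373, P))
Mul(-1, Function('b')(Function('a')(-5))) = Mul(-1, Mul(373, Mul(2, Pow(Add(-1, -5), Rational(1, 2))))) = Mul(-1, Mul(373, Mul(2, Pow(-6, Rational(1, 2))))) = Mul(-1, Mul(373, Mul(2, Mul(I, Pow(6, Rational(1, 2)))))) = Mul(-1, Mul(373, Mul(2, I, Pow(6, Rational(1, 2))))) = Mul(-1, Mul(746, I, Pow(6, Rational(1, 2)))) = Mul(-746, I, Pow(6, Rational(1, 2)))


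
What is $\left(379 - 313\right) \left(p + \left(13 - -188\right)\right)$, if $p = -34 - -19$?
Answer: $12276$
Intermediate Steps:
$p = -15$ ($p = -34 + 19 = -15$)
$\left(379 - 313\right) \left(p + \left(13 - -188\right)\right) = \left(379 - 313\right) \left(-15 + \left(13 - -188\right)\right) = 66 \left(-15 + \left(13 + 188\right)\right) = 66 \left(-15 + 201\right) = 66 \cdot 186 = 12276$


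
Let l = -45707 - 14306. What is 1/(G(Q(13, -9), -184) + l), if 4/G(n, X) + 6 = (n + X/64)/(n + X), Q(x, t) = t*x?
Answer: -1927/115646427 ≈ -1.6663e-5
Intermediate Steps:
G(n, X) = 4/(-6 + (n + X/64)/(X + n)) (G(n, X) = 4/(-6 + (n + X/64)/(n + X)) = 4/(-6 + (n + X*(1/64))/(X + n)) = 4/(-6 + (n + X/64)/(X + n)))
l = -60013
1/(G(Q(13, -9), -184) + l) = 1/(256*(-1*(-184) - (-9)*13)/(320*(-9*13) + 383*(-184)) - 60013) = 1/(256*(184 - 1*(-117))/(320*(-117) - 70472) - 60013) = 1/(256*(184 + 117)/(-37440 - 70472) - 60013) = 1/(256*301/(-107912) - 60013) = 1/(256*(-1/107912)*301 - 60013) = 1/(-1376/1927 - 60013) = 1/(-115646427/1927) = -1927/115646427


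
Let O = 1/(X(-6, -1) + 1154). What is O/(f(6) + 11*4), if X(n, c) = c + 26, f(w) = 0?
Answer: 1/51876 ≈ 1.9277e-5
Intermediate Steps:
X(n, c) = 26 + c
O = 1/1179 (O = 1/((26 - 1) + 1154) = 1/(25 + 1154) = 1/1179 ≈ 0.00084818)
O/(f(6) + 11*4) = (1/1179)/(0 + 11*4) = (1/1179)/(0 + 44) = (1/1179)/44 = (1/44)*(1/1179) = 1/51876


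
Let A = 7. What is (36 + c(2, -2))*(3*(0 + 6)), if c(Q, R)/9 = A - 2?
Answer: 1458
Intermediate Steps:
c(Q, R) = 45 (c(Q, R) = 9*(7 - 2) = 9*5 = 45)
(36 + c(2, -2))*(3*(0 + 6)) = (36 + 45)*(3*(0 + 6)) = 81*(3*6) = 81*18 = 1458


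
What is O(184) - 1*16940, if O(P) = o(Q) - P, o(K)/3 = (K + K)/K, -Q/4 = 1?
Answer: -17118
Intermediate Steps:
Q = -4 (Q = -4*1 = -4)
o(K) = 6 (o(K) = 3*((K + K)/K) = 3*((2*K)/K) = 3*2 = 6)
O(P) = 6 - P
O(184) - 1*16940 = (6 - 1*184) - 1*16940 = (6 - 184) - 16940 = -178 - 16940 = -17118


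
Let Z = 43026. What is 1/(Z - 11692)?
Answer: 1/31334 ≈ 3.1914e-5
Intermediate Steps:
1/(Z - 11692) = 1/(43026 - 11692) = 1/31334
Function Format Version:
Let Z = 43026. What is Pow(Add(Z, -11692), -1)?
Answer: Rational(1, 31334) ≈ 3.1914e-5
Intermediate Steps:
Pow(Add(Z, -11692), -1) = Pow(Add(43026, -11692), -1) = Pow(31334, -1) = Rational(1, 31334)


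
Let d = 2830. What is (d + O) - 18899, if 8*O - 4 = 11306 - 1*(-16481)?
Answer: -100761/8 ≈ -12595.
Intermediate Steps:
O = 27791/8 (O = 1/2 + (11306 - 1*(-16481))/8 = 1/2 + (11306 + 16481)/8 = 1/2 + (1/8)*27787 = 1/2 + 27787/8 = 27791/8 ≈ 3473.9)
(d + O) - 18899 = (2830 + 27791/8) - 18899 = 50431/8 - 18899 = -100761/8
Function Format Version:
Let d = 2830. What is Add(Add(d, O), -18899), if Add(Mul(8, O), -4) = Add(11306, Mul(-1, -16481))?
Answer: Rational(-100761, 8) ≈ -12595.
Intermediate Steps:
O = Rational(27791, 8) (O = Add(Rational(1, 2), Mul(Rational(1, 8), Add(11306, Mul(-1, -16481)))) = Add(Rational(1, 2), Mul(Rational(1, 8), Add(11306, 16481))) = Add(Rational(1, 2), Mul(Rational(1, 8), 27787)) = Add(Rational(1, 2), Rational(27787, 8)) = Rational(27791, 8) ≈ 3473.9)
Add(Add(d, O), -18899) = Add(Add(2830, Rational(27791, 8)), -18899) = Add(Rational(50431, 8), -18899) = Rational(-100761, 8)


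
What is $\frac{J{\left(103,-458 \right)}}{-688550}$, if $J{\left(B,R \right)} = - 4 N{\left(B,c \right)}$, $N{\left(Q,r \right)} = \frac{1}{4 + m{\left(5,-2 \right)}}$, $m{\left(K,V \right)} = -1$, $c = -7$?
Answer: $\frac{2}{1032825} \approx 1.9364 \cdot 10^{-6}$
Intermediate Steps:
$N{\left(Q,r \right)} = \frac{1}{3}$ ($N{\left(Q,r \right)} = \frac{1}{4 - 1} = \frac{1}{3}$)
$J{\left(B,R \right)} = - \frac{4}{3}$ ($J{\left(B,R \right)} = \left(-4\right) \frac{1}{3} = - \frac{4}{3}$)
$\frac{J{\left(103,-458 \right)}}{-688550} = - \frac{4}{3 \left(-688550\right)} = \left(- \frac{4}{3}\right) \left(- \frac{1}{688550}\right) = \frac{2}{1032825}$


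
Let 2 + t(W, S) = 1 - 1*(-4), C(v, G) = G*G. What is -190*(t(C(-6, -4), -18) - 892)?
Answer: 168910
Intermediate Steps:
C(v, G) = G²
t(W, S) = 3 (t(W, S) = -2 + (1 - 1*(-4)) = -2 + (1 + 4) = -2 + 5 = 3)
-190*(t(C(-6, -4), -18) - 892) = -190*(3 - 892) = -190*(-889) = 168910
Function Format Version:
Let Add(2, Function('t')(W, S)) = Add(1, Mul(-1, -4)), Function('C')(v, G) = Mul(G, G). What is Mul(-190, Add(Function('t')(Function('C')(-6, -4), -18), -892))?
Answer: 168910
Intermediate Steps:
Function('C')(v, G) = Pow(G, 2)
Function('t')(W, S) = 3 (Function('t')(W, S) = Add(-2, Add(1, Mul(-1, -4))) = Add(-2, Add(1, 4)) = Add(-2, 5) = 3)
Mul(-190, Add(Function('t')(Function('C')(-6, -4), -18), -892)) = Mul(-190, Add(3, -892)) = Mul(-190, -889) = 168910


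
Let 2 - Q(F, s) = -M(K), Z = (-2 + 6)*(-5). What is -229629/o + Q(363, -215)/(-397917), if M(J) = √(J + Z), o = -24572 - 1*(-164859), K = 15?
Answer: -91373563367/55822582179 - I*√5/397917 ≈ -1.6369 - 5.6194e-6*I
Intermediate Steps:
o = 140287 (o = -24572 + 164859 = 140287)
Z = -20 (Z = 4*(-5) = -20)
M(J) = √(-20 + J) (M(J) = √(J - 20) = √(-20 + J))
Q(F, s) = 2 + I*√5 (Q(F, s) = 2 - (-1)*√(-20 + 15) = 2 - (-1)*√(-5) = 2 - (-1)*I*√5 = 2 + I*√5)
-229629/o + Q(363, -215)/(-397917) = -229629/140287 + (2 + I*√5)/(-397917) = -229629*1/140287 + (2 + I*√5)*(-1/397917) = -229629/140287 + (-2/397917 - I*√5/397917) = -91373563367/55822582179 - I*√5/397917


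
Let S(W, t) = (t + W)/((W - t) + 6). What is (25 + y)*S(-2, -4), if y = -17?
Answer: -6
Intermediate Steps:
S(W, t) = (W + t)/(6 + W - t)
(25 + y)*S(-2, -4) = (25 - 17)*((-2 - 4)/(6 - 2 - 1*(-4))) = 8*(-6/(6 - 2 + 4)) = 8*(-6/8) = 8*((1/8)*(-6)) = 8*(-3/4) = -6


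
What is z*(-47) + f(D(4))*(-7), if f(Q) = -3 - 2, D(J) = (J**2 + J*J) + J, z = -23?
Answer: 1116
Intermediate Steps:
D(J) = J + 2*J**2 (D(J) = (J**2 + J**2) + J = 2*J**2 + J = J + 2*J**2)
f(Q) = -5
z*(-47) + f(D(4))*(-7) = -23*(-47) - 5*(-7) = 1081 + 35 = 1116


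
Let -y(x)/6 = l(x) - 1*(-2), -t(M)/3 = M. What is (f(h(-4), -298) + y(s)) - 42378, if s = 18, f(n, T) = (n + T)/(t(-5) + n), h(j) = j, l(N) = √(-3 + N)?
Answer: -466592/11 - 6*√15 ≈ -42441.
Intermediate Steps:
t(M) = -3*M
f(n, T) = (T + n)/(15 + n) (f(n, T) = (n + T)/(-3*(-5) + n) = (T + n)/(15 + n))
y(x) = -12 - 6*√(-3 + x) (y(x) = -6*(√(-3 + x) - 1*(-2)) = -6*(√(-3 + x) + 2) = -6*(2 + √(-3 + x)) = -12 - 6*√(-3 + x))
(f(h(-4), -298) + y(s)) - 42378 = ((-298 - 4)/(15 - 4) + (-12 - 6*√(-3 + 18))) - 42378 = (-302/11 + (-12 - 6*√15)) - 42378 = (-434/11 - 6*√15) - 42378 = -466592/11 - 6*√15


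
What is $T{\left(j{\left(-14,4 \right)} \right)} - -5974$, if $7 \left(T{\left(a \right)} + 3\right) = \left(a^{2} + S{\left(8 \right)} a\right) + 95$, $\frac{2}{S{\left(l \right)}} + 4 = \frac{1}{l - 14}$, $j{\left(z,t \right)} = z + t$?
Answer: $\frac{209984}{35} \approx 5999.5$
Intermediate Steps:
$j{\left(z,t \right)} = t + z$
$S{\left(l \right)} = \frac{2}{-4 + \frac{1}{-14 + l}}$ ($S{\left(l \right)} = \frac{2}{-4 + \frac{1}{l - 14}} = \frac{2}{-4 + \frac{1}{-14 + l}}$)
$T{\left(a \right)} = \frac{74}{7} - \frac{12 a}{175} + \frac{a^{2}}{7}$ ($T{\left(a \right)} = -3 + \frac{\left(a^{2} + \frac{2 \left(14 - 8\right)}{-57 + 4 \cdot 8} a\right) + 95}{7} = -3 + \frac{\left(a^{2} + \frac{2 \left(14 - 8\right)}{-57 + 32} a\right) + 95}{7} = -3 + \frac{\left(a^{2} + 2 \frac{1}{-25} \cdot 6 a\right) + 95}{7} = -3 + \frac{\left(a^{2} + 2 \left(- \frac{1}{25}\right) 6 a\right) + 95}{7} = -3 + \frac{\left(a^{2} - \frac{12 a}{25}\right) + 95}{7} = -3 + \frac{95 + a^{2} - \frac{12 a}{25}}{7} = -3 + \left(\frac{95}{7} - \frac{12 a}{175} + \frac{a^{2}}{7}\right) = \frac{74}{7} - \frac{12 a}{175} + \frac{a^{2}}{7}$)
$T{\left(j{\left(-14,4 \right)} \right)} - -5974 = \left(\frac{74}{7} - \frac{12 \left(4 - 14\right)}{175} + \frac{\left(4 - 14\right)^{2}}{7}\right) - -5974 = \left(\frac{74}{7} - - \frac{24}{35} + \frac{\left(-10\right)^{2}}{7}\right) + 5974 = \left(\frac{74}{7} + \frac{24}{35} + \frac{1}{7} \cdot 100\right) + 5974 = \left(\frac{74}{7} + \frac{24}{35} + \frac{100}{7}\right) + 5974 = \frac{894}{35} + 5974 = \frac{209984}{35}$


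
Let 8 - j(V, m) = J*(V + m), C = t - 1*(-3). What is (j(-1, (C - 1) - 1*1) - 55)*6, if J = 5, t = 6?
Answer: -462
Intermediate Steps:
C = 9 (C = 6 - 1*(-3) = 6 + 3 = 9)
j(V, m) = 8 - 5*V - 5*m (j(V, m) = 8 - 5*(V + m) = 8 - (5*V + 5*m) = 8 + (-5*V - 5*m) = 8 - 5*V - 5*m)
(j(-1, (C - 1) - 1*1) - 55)*6 = ((8 - 5*(-1) - 5*((9 - 1) - 1*1)) - 55)*6 = ((8 + 5 - 5*(8 - 1)) - 55)*6 = ((8 + 5 - 5*7) - 55)*6 = ((8 + 5 - 35) - 55)*6 = (-22 - 55)*6 = -77*6 = -462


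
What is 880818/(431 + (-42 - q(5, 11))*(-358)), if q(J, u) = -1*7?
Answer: 880818/12961 ≈ 67.959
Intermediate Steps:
q(J, u) = -7
880818/(431 + (-42 - q(5, 11))*(-358)) = 880818/(431 + (-42 - 1*(-7))*(-358)) = 880818/(431 + (-42 + 7)*(-358)) = 880818/(431 - 35*(-358)) = 880818/(431 + 12530) = 880818/12961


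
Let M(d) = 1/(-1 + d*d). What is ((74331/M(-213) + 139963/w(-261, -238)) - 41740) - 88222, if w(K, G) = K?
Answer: 880122878843/261 ≈ 3.3721e+9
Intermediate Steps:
M(d) = 1/(-1 + d²)
((74331/M(-213) + 139963/w(-261, -238)) - 41740) - 88222 = ((74331/(1/(-1 + (-213)²)) + 139963/(-261)) - 41740) - 88222 = ((74331/(1/(-1 + 45369)) + 139963*(-1/261)) - 41740) - 88222 = ((74331/(1/45368) - 139963/261) - 41740) - 88222 = ((74331*45368 - 139963/261) - 41740) - 88222 = ((3372248808 - 139963/261) - 41740) - 88222 = (880156798925/261 - 41740) - 88222 = 880145904785/261 - 88222 = 880122878843/261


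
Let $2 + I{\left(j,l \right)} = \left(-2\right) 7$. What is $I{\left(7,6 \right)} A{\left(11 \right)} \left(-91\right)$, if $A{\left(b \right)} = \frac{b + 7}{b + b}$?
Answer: $\frac{13104}{11} \approx 1191.3$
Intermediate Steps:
$I{\left(j,l \right)} = -16$ ($I{\left(j,l \right)} = -2 - 14 = -16$)
$A{\left(b \right)} = \frac{7 + b}{2 b}$
$I{\left(7,6 \right)} A{\left(11 \right)} \left(-91\right) = - 16 \frac{7 + 11}{2 \cdot 11} \left(-91\right) = - 16 \cdot \frac{1}{2} \cdot \frac{1}{11} \cdot 18 \left(-91\right) = \left(-16\right) \frac{9}{11} \left(-91\right) = \left(- \frac{144}{11}\right) \left(-91\right) = \frac{13104}{11}$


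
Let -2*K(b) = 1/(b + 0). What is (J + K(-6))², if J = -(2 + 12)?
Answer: 27889/144 ≈ 193.67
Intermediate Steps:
J = -14 (J = -1*14 = -14)
K(b) = -1/(2*b) (K(b) = -1/(2*(b + 0)) = -1/(2*b))
(J + K(-6))² = (-14 - ½/(-6))² = (-14 - ½*(-⅙))² = (-14 + 1/12)² = (-167/12)² = 27889/144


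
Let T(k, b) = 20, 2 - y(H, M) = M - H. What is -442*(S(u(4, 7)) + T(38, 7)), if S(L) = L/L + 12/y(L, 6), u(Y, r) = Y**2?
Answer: -9724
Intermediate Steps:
y(H, M) = 2 + H - M (y(H, M) = 2 - (M - H) = 2 + (H - M) = 2 + H - M)
S(L) = 1 + 12/(-4 + L) (S(L) = L/L + 12/(2 + L - 1*6) = 1 + 12/(2 + L - 6) = 1 + 12/(-4 + L))
-442*(S(u(4, 7)) + T(38, 7)) = -442*((8 + 4**2)/(-4 + 4**2) + 20) = -442*((8 + 16)/(-4 + 16) + 20) = -442*(24/12 + 20) = -442*((1/12)*24 + 20) = -442*(2 + 20) = -442*22 = -9724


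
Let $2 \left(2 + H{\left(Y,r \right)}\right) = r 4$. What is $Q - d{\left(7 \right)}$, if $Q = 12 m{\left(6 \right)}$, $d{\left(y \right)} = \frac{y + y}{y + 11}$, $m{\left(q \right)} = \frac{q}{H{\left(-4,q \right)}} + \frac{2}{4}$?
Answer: $\frac{559}{45} \approx 12.422$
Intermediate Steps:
$H{\left(Y,r \right)} = -2 + 2 r$ ($H{\left(Y,r \right)} = -2 + \frac{r 4}{2} = -2 + \frac{4 r}{2} = -2 + 2 r$)
$m{\left(q \right)} = \frac{1}{2} + \frac{q}{-2 + 2 q}$ ($m{\left(q \right)} = \frac{q}{-2 + 2 q} + \frac{2}{4} = \frac{q}{-2 + 2 q} + 2 \cdot \frac{1}{4} = \frac{q}{-2 + 2 q} + \frac{1}{2} = \frac{1}{2} + \frac{q}{-2 + 2 q}$)
$d{\left(y \right)} = \frac{2 y}{11 + y}$
$Q = \frac{66}{5}$ ($Q = 12 \frac{- \frac{1}{2} + 6}{-1 + 6} = 12 \cdot \frac{1}{5} \cdot \frac{11}{2} = 12 \cdot \frac{11}{10} = \frac{66}{5} \approx 13.2$)
$Q - d{\left(7 \right)} = \frac{66}{5} - 2 \cdot 7 \frac{1}{11 + 7} = \frac{66}{5} - 2 \cdot 7 \cdot \frac{1}{18} = \frac{66}{5} - \frac{7}{9} = \frac{559}{45}$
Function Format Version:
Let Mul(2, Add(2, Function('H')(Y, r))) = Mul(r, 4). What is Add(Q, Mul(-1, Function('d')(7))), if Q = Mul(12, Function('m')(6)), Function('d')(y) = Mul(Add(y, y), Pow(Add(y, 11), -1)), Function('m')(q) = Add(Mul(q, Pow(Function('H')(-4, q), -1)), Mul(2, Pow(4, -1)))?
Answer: Rational(559, 45) ≈ 12.422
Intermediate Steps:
Function('H')(Y, r) = Add(-2, Mul(2, r)) (Function('H')(Y, r) = Add(-2, Mul(Rational(1, 2), Mul(r, 4))) = Add(-2, Mul(Rational(1, 2), Mul(4, r))) = Add(-2, Mul(2, r)))
Function('m')(q) = Add(Rational(1, 2), Mul(q, Pow(Add(-2, Mul(2, q)), -1))) (Function('m')(q) = Add(Mul(q, Pow(Add(-2, Mul(2, q)), -1)), Mul(2, Pow(4, -1))) = Add(Mul(q, Pow(Add(-2, Mul(2, q)), -1)), Mul(2, Rational(1, 4))) = Add(Mul(q, Pow(Add(-2, Mul(2, q)), -1)), Rational(1, 2)) = Add(Rational(1, 2), Mul(q, Pow(Add(-2, Mul(2, q)), -1))))
Function('d')(y) = Mul(2, y, Pow(Add(11, y), -1)) (Function('d')(y) = Mul(Mul(2, y), Pow(Add(11, y), -1)) = Mul(2, y, Pow(Add(11, y), -1)))
Q = Rational(66, 5) (Q = Mul(12, Mul(Pow(Add(-1, 6), -1), Add(Rational(-1, 2), 6))) = Mul(12, Mul(Pow(5, -1), Rational(11, 2))) = Mul(12, Mul(Rational(1, 5), Rational(11, 2))) = Mul(12, Rational(11, 10)) = Rational(66, 5) ≈ 13.200)
Add(Q, Mul(-1, Function('d')(7))) = Add(Rational(66, 5), Mul(-1, Mul(2, 7, Pow(Add(11, 7), -1)))) = Add(Rational(66, 5), Mul(-1, Mul(2, 7, Pow(18, -1)))) = Add(Rational(66, 5), Mul(-1, Mul(2, 7, Rational(1, 18)))) = Add(Rational(66, 5), Mul(-1, Rational(7, 9))) = Add(Rational(66, 5), Rational(-7, 9)) = Rational(559, 45)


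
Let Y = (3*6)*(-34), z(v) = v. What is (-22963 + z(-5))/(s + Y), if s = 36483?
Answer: -696/1087 ≈ -0.64029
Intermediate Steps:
Y = -612 (Y = 18*(-34) = -612)
(-22963 + z(-5))/(s + Y) = (-22963 - 5)/(36483 - 612) = -22968/35871 = -22968*1/35871 = -696/1087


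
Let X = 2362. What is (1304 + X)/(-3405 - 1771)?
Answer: -1833/2588 ≈ -0.70827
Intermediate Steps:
(1304 + X)/(-3405 - 1771) = (1304 + 2362)/(-3405 - 1771) = 3666/(-5176) = 3666*(-1/5176) = -1833/2588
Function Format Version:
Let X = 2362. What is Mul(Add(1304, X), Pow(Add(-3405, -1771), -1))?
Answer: Rational(-1833, 2588) ≈ -0.70827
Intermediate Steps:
Mul(Add(1304, X), Pow(Add(-3405, -1771), -1)) = Mul(Add(1304, 2362), Pow(Add(-3405, -1771), -1)) = Mul(3666, Pow(-5176, -1)) = Mul(3666, Rational(-1, 5176)) = Rational(-1833, 2588)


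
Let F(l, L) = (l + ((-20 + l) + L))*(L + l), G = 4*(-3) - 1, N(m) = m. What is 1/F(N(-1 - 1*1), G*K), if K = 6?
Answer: 1/8160 ≈ 0.00012255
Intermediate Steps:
G = -13 (G = -12 - 1 = -13)
F(l, L) = (L + l)*(-20 + L + 2*l) (F(l, L) = (l + (-20 + L + l))*(L + l) = (-20 + L + 2*l)*(L + l) = (L + l)*(-20 + L + 2*l))
1/F(N(-1 - 1*1), G*K) = 1/((-13*6)² - (-260)*6 - 20*(-1 - 1*1) + 2*(-1 - 1*1)² + 3*(-13*6)*(-1 - 1*1)) = 1/((-78)² - 20*(-78) - 20*(-1 - 1) + 2*(-1 - 1)² + 3*(-78)*(-1 - 1)) = 1/(6084 + 1560 - 20*(-2) + 2*(-2)² + 3*(-78)*(-2)) = 1/(6084 + 1560 + 40 + 2*4 + 468) = 1/(6084 + 1560 + 40 + 8 + 468) = 1/8160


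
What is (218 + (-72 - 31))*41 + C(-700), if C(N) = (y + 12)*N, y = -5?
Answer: -185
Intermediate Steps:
C(N) = 7*N (C(N) = (-5 + 12)*N = 7*N)
(218 + (-72 - 31))*41 + C(-700) = (218 + (-72 - 31))*41 + 7*(-700) = (218 - 103)*41 - 4900 = 115*41 - 4900 = 4715 - 4900 = -185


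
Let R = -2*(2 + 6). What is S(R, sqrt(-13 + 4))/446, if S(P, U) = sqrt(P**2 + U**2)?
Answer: sqrt(247)/446 ≈ 0.035238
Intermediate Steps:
R = -16 (R = -2*8 = -16)
S(R, sqrt(-13 + 4))/446 = sqrt((-16)**2 + (sqrt(-13 + 4))**2)/446 = sqrt(256 + (sqrt(-9))**2)*(1/446) = sqrt(256 + (3*I)**2)*(1/446) = sqrt(256 - 9)*(1/446) = sqrt(247)*(1/446) = sqrt(247)/446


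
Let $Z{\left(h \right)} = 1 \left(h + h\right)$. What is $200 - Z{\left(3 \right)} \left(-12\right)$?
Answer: $272$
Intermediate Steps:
$Z{\left(h \right)} = 2 h$ ($Z{\left(h \right)} = 1 \cdot 2 h = 2 h$)
$200 - Z{\left(3 \right)} \left(-12\right) = 200 - 2 \cdot 3 \left(-12\right) = 200 - 6 \left(-12\right) = 200 - -72 = 200 + 72 = 272$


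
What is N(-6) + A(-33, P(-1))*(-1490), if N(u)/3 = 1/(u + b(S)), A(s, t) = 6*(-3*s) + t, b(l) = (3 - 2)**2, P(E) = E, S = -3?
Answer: -4417853/5 ≈ -8.8357e+5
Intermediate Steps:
b(l) = 1 (b(l) = 1**2 = 1)
A(s, t) = t - 18*s (A(s, t) = -18*s + t = t - 18*s)
N(u) = 3/(1 + u) (N(u) = 3/(u + 1) = 3/(1 + u))
N(-6) + A(-33, P(-1))*(-1490) = 3/(1 - 6) + (-1 - 18*(-33))*(-1490) = 3/(-5) + (-1 + 594)*(-1490) = 3*(-1/5) + 593*(-1490) = -3/5 - 883570 = -4417853/5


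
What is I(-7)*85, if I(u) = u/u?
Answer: 85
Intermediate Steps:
I(u) = 1
I(-7)*85 = 1*85 = 85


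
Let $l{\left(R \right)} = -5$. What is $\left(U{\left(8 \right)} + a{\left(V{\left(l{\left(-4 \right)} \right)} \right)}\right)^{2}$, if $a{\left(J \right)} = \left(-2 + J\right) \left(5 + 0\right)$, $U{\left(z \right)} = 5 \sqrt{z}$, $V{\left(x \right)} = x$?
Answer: $1425 - 700 \sqrt{2} \approx 435.05$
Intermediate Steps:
$a{\left(J \right)} = -10 + 5 J$ ($a{\left(J \right)} = \left(-2 + J\right) 5 = -10 + 5 J$)
$\left(U{\left(8 \right)} + a{\left(V{\left(l{\left(-4 \right)} \right)} \right)}\right)^{2} = \left(5 \sqrt{8} + \left(-10 + 5 \left(-5\right)\right)\right)^{2} = \left(5 \cdot 2 \sqrt{2} - 35\right)^{2} = \left(10 \sqrt{2} - 35\right)^{2} = \left(-35 + 10 \sqrt{2}\right)^{2}$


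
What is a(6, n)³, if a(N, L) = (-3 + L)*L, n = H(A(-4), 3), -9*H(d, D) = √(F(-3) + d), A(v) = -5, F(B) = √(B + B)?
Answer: (-5 + I*√6)^(3/2)*(27 + √(-5 + I*√6))³/531441 ≈ -0.21896 - 0.47316*I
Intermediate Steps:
F(B) = √2*√B (F(B) = √(2*B) = √2*√B)
H(d, D) = -√(d + I*√6)/9 (H(d, D) = -√(√2*√(-3) + d)/9 = -√(√2*(I*√3) + d)/9 = -√(I*√6 + d)/9 = -√(d + I*√6)/9)
n = -√(-5 + I*√6)/9 ≈ -0.059201 - 0.25541*I
a(N, L) = L*(-3 + L)
a(6, n)³ = ((-√(-5 + I*√6)/9)*(-3 - √(-5 + I*√6)/9))³ = (-√(-5 + I*√6)*(-3 - √(-5 + I*√6)/9)/9)³ = -(-5 + I*√6)^(3/2)*(-3 - √(-5 + I*√6)/9)³/729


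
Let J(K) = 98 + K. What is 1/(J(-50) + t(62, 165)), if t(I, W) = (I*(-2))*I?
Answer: -1/7640 ≈ -0.00013089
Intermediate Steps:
t(I, W) = -2*I² (t(I, W) = (-2*I)*I = -2*I²)
1/(J(-50) + t(62, 165)) = 1/((98 - 50) - 2*62²) = 1/(48 - 2*3844) = 1/(48 - 7688) = 1/(-7640) = -1/7640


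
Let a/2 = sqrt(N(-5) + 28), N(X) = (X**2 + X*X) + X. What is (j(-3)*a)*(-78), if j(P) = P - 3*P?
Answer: -936*sqrt(73) ≈ -7997.2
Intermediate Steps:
N(X) = X + 2*X**2 (N(X) = (X**2 + X**2) + X = 2*X**2 + X = X + 2*X**2)
j(P) = -2*P
a = 2*sqrt(73) (a = 2*sqrt(-5*(1 + 2*(-5)) + 28) = 2*sqrt(-5*(1 - 10) + 28) = 2*sqrt(-5*(-9) + 28) = 2*sqrt(45 + 28) = 2*sqrt(73) ≈ 17.088)
(j(-3)*a)*(-78) = ((-2*(-3))*(2*sqrt(73)))*(-78) = (6*(2*sqrt(73)))*(-78) = (12*sqrt(73))*(-78) = -936*sqrt(73)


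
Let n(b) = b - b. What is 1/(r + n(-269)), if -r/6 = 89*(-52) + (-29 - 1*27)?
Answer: 1/28104 ≈ 3.5582e-5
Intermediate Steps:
n(b) = 0
r = 28104 (r = -6*(89*(-52) + (-29 - 1*27)) = -6*(-4628 + (-29 - 27)) = -6*(-4628 - 56) = -6*(-4684) = 28104)
1/(r + n(-269)) = 1/(28104 + 0) = 1/28104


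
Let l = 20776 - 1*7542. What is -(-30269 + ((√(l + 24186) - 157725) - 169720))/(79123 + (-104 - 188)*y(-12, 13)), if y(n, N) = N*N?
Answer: 119238/9925 - 2*√9355/29775 ≈ 12.007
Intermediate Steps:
y(n, N) = N²
l = 13234 (l = 20776 - 7542 = 13234)
-(-30269 + ((√(l + 24186) - 157725) - 169720))/(79123 + (-104 - 188)*y(-12, 13)) = -(-30269 + ((√(13234 + 24186) - 157725) - 169720))/(79123 + (-104 - 188)*13²) = -(-30269 + ((√37420 - 157725) - 169720))/(79123 - 292*169) = -(-30269 + ((2*√9355 - 157725) - 169720))/(79123 - 49348) = -(-30269 + ((-157725 + 2*√9355) - 169720))/29775 = -(-30269 + (-327445 + 2*√9355))/29775 = -(-357714 + 2*√9355)/29775 = -(-119238/9925 + 2*√9355/29775) = 119238/9925 - 2*√9355/29775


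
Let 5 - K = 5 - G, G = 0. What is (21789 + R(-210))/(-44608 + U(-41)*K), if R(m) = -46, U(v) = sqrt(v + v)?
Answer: -1279/2624 ≈ -0.48742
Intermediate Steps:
U(v) = sqrt(2)*sqrt(v) (U(v) = sqrt(2*v) = sqrt(2)*sqrt(v))
K = 0 (K = 5 - (5 - 1*0) = 5 - (5 + 0) = 5 - 1*5 = 5 - 5 = 0)
(21789 + R(-210))/(-44608 + U(-41)*K) = (21789 - 46)/(-44608 + (sqrt(2)*sqrt(-41))*0) = 21743/(-44608 + (sqrt(2)*(I*sqrt(41)))*0) = 21743/(-44608 + (I*sqrt(82))*0) = 21743/(-44608 + 0) = 21743/(-44608) = 21743*(-1/44608) = -1279/2624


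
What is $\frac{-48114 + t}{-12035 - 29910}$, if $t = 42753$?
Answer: $\frac{5361}{41945} \approx 0.12781$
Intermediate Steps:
$\frac{-48114 + t}{-12035 - 29910} = \frac{-48114 + 42753}{-12035 - 29910} = - \frac{5361}{-41945} = \left(-5361\right) \left(- \frac{1}{41945}\right) = \frac{5361}{41945}$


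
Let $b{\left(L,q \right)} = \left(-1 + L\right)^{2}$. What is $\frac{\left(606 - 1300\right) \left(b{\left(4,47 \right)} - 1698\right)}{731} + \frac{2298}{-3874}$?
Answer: $\frac{2269645623}{1415947} \approx 1602.9$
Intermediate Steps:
$\frac{\left(606 - 1300\right) \left(b{\left(4,47 \right)} - 1698\right)}{731} + \frac{2298}{-3874} = \frac{\left(606 - 1300\right) \left(\left(-1 + 4\right)^{2} - 1698\right)}{731} + \frac{2298}{-3874} = - 694 \left(3^{2} - 1698\right) \frac{1}{731} + 2298 \left(- \frac{1}{3874}\right) = - 694 \left(9 - 1698\right) \frac{1}{731} - \frac{1149}{1937} = \left(-694\right) \left(-1689\right) \frac{1}{731} - \frac{1149}{1937} = 1172166 \cdot \frac{1}{731} - \frac{1149}{1937} = \frac{1172166}{731} - \frac{1149}{1937} = \frac{2269645623}{1415947}$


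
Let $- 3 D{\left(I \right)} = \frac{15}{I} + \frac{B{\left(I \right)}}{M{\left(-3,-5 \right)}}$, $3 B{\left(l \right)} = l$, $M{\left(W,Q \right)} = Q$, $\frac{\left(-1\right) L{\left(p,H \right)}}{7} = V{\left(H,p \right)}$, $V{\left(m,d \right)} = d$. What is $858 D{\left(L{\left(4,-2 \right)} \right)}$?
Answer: $- \frac{79937}{210} \approx -380.65$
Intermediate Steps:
$L{\left(p,H \right)} = - 7 p$
$B{\left(l \right)} = \frac{l}{3}$
$D{\left(I \right)} = - \frac{5}{I} + \frac{I}{45}$ ($D{\left(I \right)} = - \frac{\frac{15}{I} + \frac{\frac{1}{3} I}{-5}}{3} = - \frac{\frac{15}{I} + \frac{I}{3} \left(- \frac{1}{5}\right)}{3} = - \frac{\frac{15}{I} - \frac{I}{15}}{3} = - \frac{5}{I} + \frac{I}{45}$)
$858 D{\left(L{\left(4,-2 \right)} \right)} = 858 \left(- \frac{5}{\left(-7\right) 4} + \frac{\left(-7\right) 4}{45}\right) = 858 \left(- \frac{5}{-28} + \frac{1}{45} \left(-28\right)\right) = 858 \left(\left(-5\right) \left(- \frac{1}{28}\right) - \frac{28}{45}\right) = 858 \left(\frac{5}{28} - \frac{28}{45}\right) = 858 \left(- \frac{559}{1260}\right) = - \frac{79937}{210}$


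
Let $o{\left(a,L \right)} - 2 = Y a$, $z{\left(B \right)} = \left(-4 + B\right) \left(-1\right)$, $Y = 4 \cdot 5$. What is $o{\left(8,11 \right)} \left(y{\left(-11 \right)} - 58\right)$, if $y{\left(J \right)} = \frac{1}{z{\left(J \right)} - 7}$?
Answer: $- \frac{37503}{4} \approx -9375.8$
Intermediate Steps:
$Y = 20$
$z{\left(B \right)} = 4 - B$
$y{\left(J \right)} = \frac{1}{-3 - J}$ ($y{\left(J \right)} = \frac{1}{\left(4 - J\right) - 7} = \frac{1}{-3 - J}$)
$o{\left(a,L \right)} = 2 + 20 a$
$o{\left(8,11 \right)} \left(y{\left(-11 \right)} - 58\right) = \left(2 + 20 \cdot 8\right) \left(- \frac{1}{3 - 11} - 58\right) = \left(2 + 160\right) \left(- \frac{1}{-8} - 58\right) = 162 \left(\left(-1\right) \left(- \frac{1}{8}\right) - 58\right) = 162 \left(\frac{1}{8} - 58\right) = 162 \left(- \frac{463}{8}\right) = - \frac{37503}{4}$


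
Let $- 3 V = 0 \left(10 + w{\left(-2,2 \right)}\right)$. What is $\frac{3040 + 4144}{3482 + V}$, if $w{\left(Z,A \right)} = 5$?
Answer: $\frac{3592}{1741} \approx 2.0632$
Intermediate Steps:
$V = 0$ ($V = - \frac{0 \left(10 + 5\right)}{3} = - \frac{0 \cdot 15}{3} = \left(- \frac{1}{3}\right) 0 = 0$)
$\frac{3040 + 4144}{3482 + V} = \frac{3040 + 4144}{3482 + 0} = \frac{7184}{3482} = 7184 \cdot \frac{1}{3482} = \frac{3592}{1741}$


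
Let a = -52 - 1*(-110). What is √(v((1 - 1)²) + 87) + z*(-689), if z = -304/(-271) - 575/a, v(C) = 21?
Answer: 95214977/15718 + 6*√3 ≈ 6068.1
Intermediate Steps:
a = 58 (a = -52 + 110 = 58)
z = -138193/15718 (z = -304/(-271) - 575/58 = -304*(-1/271) - 575*1/58 = 304/271 - 575/58 = -138193/15718 ≈ -8.7920)
√(v((1 - 1)²) + 87) + z*(-689) = √(21 + 87) - 138193/15718*(-689) = √108 + 95214977/15718 = 6*√3 + 95214977/15718 = 95214977/15718 + 6*√3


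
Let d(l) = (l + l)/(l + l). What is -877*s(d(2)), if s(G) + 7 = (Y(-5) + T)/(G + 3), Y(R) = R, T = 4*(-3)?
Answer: 39465/4 ≈ 9866.3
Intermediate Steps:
T = -12
d(l) = 1 (d(l) = (2*l)/((2*l)) = (2*l)*(1/(2*l)) = 1)
s(G) = -7 - 17/(3 + G) (s(G) = -7 + (-5 - 12)/(G + 3) = -7 - 17/(3 + G))
-877*s(d(2)) = -877*(-38 - 7*1)/(3 + 1) = -877*(-38 - 7)/4 = -877*(-45)/4 = -877*(-45/4) = 39465/4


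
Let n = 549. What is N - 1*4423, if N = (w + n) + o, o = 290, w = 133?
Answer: -3451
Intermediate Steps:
N = 972 (N = (133 + 549) + 290 = 682 + 290 = 972)
N - 1*4423 = 972 - 1*4423 = 972 - 4423 = -3451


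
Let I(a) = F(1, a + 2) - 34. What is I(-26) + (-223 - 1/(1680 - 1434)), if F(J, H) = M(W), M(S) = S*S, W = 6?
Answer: -54367/246 ≈ -221.00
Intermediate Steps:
M(S) = S**2
F(J, H) = 36 (F(J, H) = 6**2 = 36)
I(a) = 2 (I(a) = 36 - 34 = 2)
I(-26) + (-223 - 1/(1680 - 1434)) = 2 + (-223 - 1/(1680 - 1434)) = 2 + (-223 - 1/246) = 2 - 54859/246 = -54367/246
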